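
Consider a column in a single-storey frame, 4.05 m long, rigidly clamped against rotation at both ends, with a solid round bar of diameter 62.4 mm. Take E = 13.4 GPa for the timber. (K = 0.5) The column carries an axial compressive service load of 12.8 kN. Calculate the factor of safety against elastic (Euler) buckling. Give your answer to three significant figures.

n ≈ 1.88

I = πd⁴/64 = π×62.4⁴/64 = 7.442×10^5 mm⁴
I = 7.442×10^5 mm⁴ = 7.442×10^-7 m⁴
Effective length L_e = K·L = 0.5 × 4.05 = 2.025 m
P_cr = π²EI / L_e² = π² × 13.4×10⁹ × 7.442×10^-7 / 2.025² = 2.400×10^4 N
Factor of safety n = P_cr / P = 24.003 / 12.8 = 1.88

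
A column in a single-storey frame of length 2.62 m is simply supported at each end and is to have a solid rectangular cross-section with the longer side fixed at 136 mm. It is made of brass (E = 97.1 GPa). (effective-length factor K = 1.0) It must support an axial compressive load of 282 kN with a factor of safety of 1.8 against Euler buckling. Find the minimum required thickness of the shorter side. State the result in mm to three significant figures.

b ≈ 68.5 mm

Required P_cr = n·P = 1.8 × 282 = 507.6 kN
L_e = K·L = 1 × 2.62 = 2.620 m
Required I = P_cr·L_e²/(π²E) = 5.076×10^5 × 2.620² / (π² × 9.71×10^10) = 3.636×10^-6 m⁴
I_req = 3.636×10^6 mm⁴
Rectangle, weak axis: I_min = h·b³/12 with h = 136 mm fixed  ⇒  b = (12I/h)^(1/3) = 68.5 mm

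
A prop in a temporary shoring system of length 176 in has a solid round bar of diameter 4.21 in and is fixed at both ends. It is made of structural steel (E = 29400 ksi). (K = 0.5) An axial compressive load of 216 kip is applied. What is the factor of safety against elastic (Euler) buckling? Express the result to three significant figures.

n ≈ 2.68

I = πd⁴/64 = π×4.21⁴/64 = 15.42 in⁴
Effective length L_e = K·L = 0.5 × 176 = 88.00 in
P_cr = π²EI / L_e² = π² × 29400×10³ × 15.42 / 88.00² = 5.778×10^5 lb
Factor of safety n = P_cr / P = 577.80 / 216 = 2.68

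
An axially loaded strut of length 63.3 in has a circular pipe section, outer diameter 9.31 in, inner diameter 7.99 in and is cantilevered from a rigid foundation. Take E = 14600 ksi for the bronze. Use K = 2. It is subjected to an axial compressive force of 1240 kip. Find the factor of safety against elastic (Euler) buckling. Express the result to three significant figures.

n ≈ 1.22

d_o = 9.31 in, d_i = 7.99 in
I = π(d_o⁴ − d_i⁴)/64 = π(9.31⁴ − 7.990⁴)/64 = 168.7 in⁴
Effective length L_e = K·L = 2 × 63.3 = 126.6 in
P_cr = π²EI / L_e² = π² × 14600×10³ × 168.7 / 126.6² = 1.517×10^6 lb
Factor of safety n = P_cr / P = 1516.9 / 1240 = 1.22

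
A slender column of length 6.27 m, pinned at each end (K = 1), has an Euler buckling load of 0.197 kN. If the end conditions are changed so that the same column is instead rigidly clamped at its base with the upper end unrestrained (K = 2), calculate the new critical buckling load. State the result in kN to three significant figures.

P_cr ∝ 1/K², so P_cr,new = P_cr,old × (K_old/K_new)² = 0.197 × (1/2)²
= 0.197 × 0.2500 = 0.0492 kN

P_cr ≈ 0.0492 kN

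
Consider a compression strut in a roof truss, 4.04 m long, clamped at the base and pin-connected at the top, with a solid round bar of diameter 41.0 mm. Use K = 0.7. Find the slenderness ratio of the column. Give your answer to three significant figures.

I = πd⁴/64 = π×41.0⁴/64 = 1.387×10^5 mm⁴
A = 1.320×10^3 mm²;  r_min = √(I/A) = √(1.387×10^5/1.320×10^3) = 10.25 mm
L_e = K·L = 0.7 × 4.04 m = 2.828 m = 2828.0 mm
λ = L_e / r_min = 2828.0 / 10.25 = 276

λ ≈ 276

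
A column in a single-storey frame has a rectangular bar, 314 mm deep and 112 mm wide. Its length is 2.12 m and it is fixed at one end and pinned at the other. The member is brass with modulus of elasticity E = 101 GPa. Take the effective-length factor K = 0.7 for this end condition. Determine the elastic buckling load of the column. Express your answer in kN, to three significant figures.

P_cr ≈ 16600 kN

Buckling occurs about the weak axis: I_min = h·b³/12 with b = 112 mm (the shorter side).
I_min = 314×112³/12 = 3.676×10^7 mm⁴
I = 3.676×10^7 mm⁴ = 3.676×10^-5 m⁴
Effective length L_e = K·L = 0.7 × 2.12 = 1.484 m
P_cr = π²EI / L_e² = π² × 101×10⁹ × 3.676×10^-5 / 1.484² = 1.664×10^7 N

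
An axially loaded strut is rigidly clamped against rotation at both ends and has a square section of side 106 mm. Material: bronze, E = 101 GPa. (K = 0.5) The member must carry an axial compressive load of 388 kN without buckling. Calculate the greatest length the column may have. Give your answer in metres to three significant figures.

L_max ≈ 10.4 m

I = a⁴/12 = 106⁴/12 = 1.052×10^7 mm⁴
I = 1.052×10^-5 m⁴
At the buckling limit P_cr = P = 3.880×10^5 N
From P_cr = π²EI/(K·L)²:  L = (1/K)·√(π²EI/P_cr) = (1/0.5)·√(π²×1.01×10^11×1.052×10^-5/3.880×10^5)
L = 10.4 m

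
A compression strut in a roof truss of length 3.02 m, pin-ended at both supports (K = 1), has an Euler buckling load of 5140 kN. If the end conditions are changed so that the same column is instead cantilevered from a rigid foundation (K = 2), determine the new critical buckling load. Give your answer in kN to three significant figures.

P_cr ∝ 1/K², so P_cr,new = P_cr,old × (K_old/K_new)² = 5140 × (1/2)²
= 5140 × 0.2500 = 1280 kN

P_cr ≈ 1280 kN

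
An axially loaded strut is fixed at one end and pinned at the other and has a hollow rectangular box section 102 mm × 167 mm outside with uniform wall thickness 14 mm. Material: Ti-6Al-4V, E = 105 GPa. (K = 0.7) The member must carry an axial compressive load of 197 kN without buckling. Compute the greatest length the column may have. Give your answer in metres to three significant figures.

Inner dimensions: h_i = 167 − 2×14 = 139.0 mm, b_i = 102 − 2×14 = 74.00 mm
Weak-axis I_min = (h_o·b_o³ − h_i·b_i³)/12 with b_o = 102, b_i = 74.00 mm (shorter outer/inner sides).
I_min = (167×102³ − 139.0×74.00³)/12 = 1.007×10^7 mm⁴
I = 1.007×10^-5 m⁴
At the buckling limit P_cr = P = 1.970×10^5 N
From P_cr = π²EI/(K·L)²:  L = (1/K)·√(π²EI/P_cr) = (1/0.7)·√(π²×1.05×10^11×1.007×10^-5/1.970×10^5)
L = 10.4 m

L_max ≈ 10.4 m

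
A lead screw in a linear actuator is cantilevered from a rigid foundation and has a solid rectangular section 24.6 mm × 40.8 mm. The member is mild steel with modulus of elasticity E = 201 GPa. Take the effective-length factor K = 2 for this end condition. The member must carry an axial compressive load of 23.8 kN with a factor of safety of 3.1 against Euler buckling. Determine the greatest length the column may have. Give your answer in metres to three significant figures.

L_max ≈ 0.583 m

Buckling occurs about the weak axis: I_min = h·b³/12 with b = 24.6 mm (the shorter side).
I_min = 40.8×24.6³/12 = 5.062×10^4 mm⁴
I = 5.062×10^-8 m⁴
Required critical load P_cr = n·P = 3.1 × 23.8 = 73.78 kN = 7.378×10^4 N
From P_cr = π²EI/(K·L)²:  L = (1/K)·√(π²EI/P_cr) = (1/2)·√(π²×2.01×10^11×5.062×10^-8/7.378×10^4)
L = 0.583 m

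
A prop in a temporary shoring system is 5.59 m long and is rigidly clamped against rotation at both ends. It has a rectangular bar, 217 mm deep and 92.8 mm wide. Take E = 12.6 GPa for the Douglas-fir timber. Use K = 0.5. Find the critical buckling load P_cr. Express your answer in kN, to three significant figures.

Buckling occurs about the weak axis: I_min = h·b³/12 with b = 92.8 mm (the shorter side).
I_min = 217×92.8³/12 = 1.445×10^7 mm⁴
I = 1.445×10^7 mm⁴ = 1.445×10^-5 m⁴
Effective length L_e = K·L = 0.5 × 5.59 = 2.795 m
P_cr = π²EI / L_e² = π² × 12.6×10⁹ × 1.445×10^-5 / 2.795² = 2.301×10^5 N

P_cr ≈ 230 kN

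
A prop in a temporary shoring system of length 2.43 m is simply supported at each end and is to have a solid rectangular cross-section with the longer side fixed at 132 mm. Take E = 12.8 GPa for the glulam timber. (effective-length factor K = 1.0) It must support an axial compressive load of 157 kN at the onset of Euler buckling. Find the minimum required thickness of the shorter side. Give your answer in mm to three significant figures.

L_e = K·L = 1 × 2.43 = 2.430 m
Required I = P_cr·L_e²/(π²E) = 1.570×10^5 × 2.430² / (π² × 1.28×10^10) = 7.338×10^-6 m⁴
I_req = 7.338×10^6 mm⁴
Rectangle, weak axis: I_min = h·b³/12 with h = 132 mm fixed  ⇒  b = (12I/h)^(1/3) = 87.4 mm

b ≈ 87.4 mm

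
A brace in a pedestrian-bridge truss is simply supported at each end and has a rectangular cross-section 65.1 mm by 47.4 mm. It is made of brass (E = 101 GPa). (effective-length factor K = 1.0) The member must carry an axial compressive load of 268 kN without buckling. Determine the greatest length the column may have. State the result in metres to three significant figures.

L_max ≈ 1.47 m

Buckling occurs about the weak axis: I_min = h·b³/12 with b = 47.4 mm (the shorter side).
I_min = 65.1×47.4³/12 = 5.777×10^5 mm⁴
I = 5.777×10^-7 m⁴
At the buckling limit P_cr = P = 2.680×10^5 N
From P_cr = π²EI/(K·L)²:  L = (1/K)·√(π²EI/P_cr) = (1/1)·√(π²×1.01×10^11×5.777×10^-7/2.680×10^5)
L = 1.47 m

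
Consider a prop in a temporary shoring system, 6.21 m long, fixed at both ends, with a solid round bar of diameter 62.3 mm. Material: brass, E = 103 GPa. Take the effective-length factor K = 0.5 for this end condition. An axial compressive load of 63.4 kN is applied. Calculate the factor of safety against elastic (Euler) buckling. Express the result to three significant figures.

I = πd⁴/64 = π×62.3⁴/64 = 7.395×10^5 mm⁴
I = 7.395×10^5 mm⁴ = 7.395×10^-7 m⁴
Effective length L_e = K·L = 0.5 × 6.21 = 3.105 m
P_cr = π²EI / L_e² = π² × 103×10⁹ × 7.395×10^-7 / 3.105² = 7.797×10^4 N
Factor of safety n = P_cr / P = 77.971 / 63.4 = 1.23

n ≈ 1.23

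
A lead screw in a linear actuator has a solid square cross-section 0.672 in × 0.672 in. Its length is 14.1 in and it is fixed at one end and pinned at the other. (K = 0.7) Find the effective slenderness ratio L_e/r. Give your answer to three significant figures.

λ ≈ 50.9

I = a⁴/12 = 0.672⁴/12 = 1.699×10^-2 in⁴
A = 0.4516 in²;  r_min = √(I/A) = √(1.699×10^-2/0.4516) = 0.1940 in
L_e = K·L = 0.7 × 14.1 = 9.870 in
λ = L_e / r_min = 9.8700 / 0.1940 = 50.9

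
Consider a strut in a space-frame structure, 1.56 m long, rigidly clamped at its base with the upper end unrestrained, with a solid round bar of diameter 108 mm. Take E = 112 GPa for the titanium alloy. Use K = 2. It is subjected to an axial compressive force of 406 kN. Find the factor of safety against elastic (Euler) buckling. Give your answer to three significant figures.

I = πd⁴/64 = π×108⁴/64 = 6.678×10^6 mm⁴
I = 6.678×10^6 mm⁴ = 6.678×10^-6 m⁴
Effective length L_e = K·L = 2 × 1.56 = 3.120 m
P_cr = π²EI / L_e² = π² × 112×10⁹ × 6.678×10^-6 / 3.120² = 7.584×10^5 N
Factor of safety n = P_cr / P = 758.36 / 406 = 1.87

n ≈ 1.87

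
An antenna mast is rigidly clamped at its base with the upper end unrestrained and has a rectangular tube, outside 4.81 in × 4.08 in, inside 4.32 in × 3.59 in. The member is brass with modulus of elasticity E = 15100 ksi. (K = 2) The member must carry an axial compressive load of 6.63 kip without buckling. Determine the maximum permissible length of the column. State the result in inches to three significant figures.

Weak-axis I_min = (h_o·b_o³ − h_i·b_i³)/12 with b_o = 4.08, b_i = 3.590 in (shorter outer/inner sides).
I_min = (4.81×4.08³ − 4.320×3.590³)/12 = 10.57 in⁴
At the buckling limit P_cr = P = 6.630×10^3 lb
From P_cr = π²EI/(K·L)²:  L = (1/K)·√(π²EI/P_cr) = (1/2)·√(π²×1.51×10^7×10.57/6.630×10^3)
L = 244 in

L_max ≈ 244 in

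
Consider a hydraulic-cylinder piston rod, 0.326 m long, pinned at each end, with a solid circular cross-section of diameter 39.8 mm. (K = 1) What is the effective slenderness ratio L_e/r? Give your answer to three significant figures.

For a solid circle r = d/4 = 39.8/4 = 9.950 mm
L_e = K·L = 1 × 0.326 m = 0.3260 m = 326.00 mm
λ = L_e / r_min = 326.00 / 9.950 = 32.8

λ ≈ 32.8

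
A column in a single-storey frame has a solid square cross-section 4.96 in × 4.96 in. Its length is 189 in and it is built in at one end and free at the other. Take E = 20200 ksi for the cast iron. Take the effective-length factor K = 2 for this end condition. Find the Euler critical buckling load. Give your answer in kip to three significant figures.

I = a⁴/12 = 4.96⁴/12 = 50.44 in⁴
Effective length L_e = K·L = 2 × 189 = 378.0 in
P_cr = π²EI / L_e² = π² × 20200×10³ × 50.44 / 378.0² = 7.037×10^4 lb

P_cr ≈ 70.4 kip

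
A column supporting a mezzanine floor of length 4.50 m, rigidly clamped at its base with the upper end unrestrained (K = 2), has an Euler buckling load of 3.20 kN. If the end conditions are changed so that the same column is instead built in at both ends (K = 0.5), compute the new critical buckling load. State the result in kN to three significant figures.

P_cr ≈ 51.2 kN

P_cr ∝ 1/K², so P_cr,new = P_cr,old × (K_old/K_new)² = 3.20 × (2/0.5)²
= 3.20 × 16.00 = 51.2 kN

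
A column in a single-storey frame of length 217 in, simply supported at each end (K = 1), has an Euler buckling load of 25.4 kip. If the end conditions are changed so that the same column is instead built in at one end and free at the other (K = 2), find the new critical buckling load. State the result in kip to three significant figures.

P_cr ∝ 1/K², so P_cr,new = P_cr,old × (K_old/K_new)² = 25.4 × (1/2)²
= 25.4 × 0.2500 = 6.35 kip

P_cr ≈ 6.35 kip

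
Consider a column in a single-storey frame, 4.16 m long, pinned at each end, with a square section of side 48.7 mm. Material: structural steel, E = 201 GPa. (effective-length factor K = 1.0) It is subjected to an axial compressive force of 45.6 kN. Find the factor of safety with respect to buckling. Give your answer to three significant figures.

n ≈ 1.18

I = a⁴/12 = 48.7⁴/12 = 4.687×10^5 mm⁴
I = 4.687×10^5 mm⁴ = 4.687×10^-7 m⁴
Effective length L_e = K·L = 1 × 4.16 = 4.160 m
P_cr = π²EI / L_e² = π² × 201×10⁹ × 4.687×10^-7 / 4.160² = 5.373×10^4 N
Factor of safety n = P_cr / P = 53.733 / 45.6 = 1.18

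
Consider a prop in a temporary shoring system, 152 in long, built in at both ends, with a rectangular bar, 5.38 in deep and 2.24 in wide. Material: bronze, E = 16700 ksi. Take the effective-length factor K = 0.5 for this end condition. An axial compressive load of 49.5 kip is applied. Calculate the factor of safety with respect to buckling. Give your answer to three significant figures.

n ≈ 2.90

Buckling occurs about the weak axis: I_min = h·b³/12 with b = 2.24 in (the shorter side).
I_min = 5.38×2.24³/12 = 5.039 in⁴
Effective length L_e = K·L = 0.5 × 152 = 76.00 in
P_cr = π²EI / L_e² = π² × 16700×10³ × 5.039 / 76.00² = 1.438×10^5 lb
Factor of safety n = P_cr / P = 143.79 / 49.5 = 2.90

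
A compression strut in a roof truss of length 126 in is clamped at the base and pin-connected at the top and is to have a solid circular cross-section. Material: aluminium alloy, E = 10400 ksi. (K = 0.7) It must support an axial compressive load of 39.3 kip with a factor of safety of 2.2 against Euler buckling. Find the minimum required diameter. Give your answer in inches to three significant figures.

d ≈ 3.40 in

Required P_cr = n·P = 2.2 × 39.3 = 86.46 kip
L_e = K·L = 0.7 × 126 = 88.20 in
Required I = P_cr·L_e²/(π²E) = 8.646×10^4 × 88.20² / (π² × 1.04×10^7) = 6.553 in⁴
Solid circle: I = πd⁴/64  ⇒  d = (64I/π)^(1/4) = (64×6.553/π)^(1/4) = 3.40 in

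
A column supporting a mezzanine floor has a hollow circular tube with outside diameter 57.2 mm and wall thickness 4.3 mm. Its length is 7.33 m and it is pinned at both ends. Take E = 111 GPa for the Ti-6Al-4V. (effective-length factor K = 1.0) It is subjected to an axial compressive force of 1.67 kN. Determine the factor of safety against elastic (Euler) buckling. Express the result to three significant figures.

Inner diameter d_i = 57.2 − 2×4.3 = 48.60 mm
I = π(d_o⁴ − d_i⁴)/64 = π(57.2⁴ − 48.60⁴)/64 = 2.516×10^5 mm⁴
I = 2.516×10^5 mm⁴ = 2.516×10^-7 m⁴
Effective length L_e = K·L = 1 × 7.33 = 7.330 m
P_cr = π²EI / L_e² = π² × 111×10⁹ × 2.516×10^-7 / 7.330² = 5.131×10^3 N
Factor of safety n = P_cr / P = 5.1306 / 1.67 = 3.07

n ≈ 3.07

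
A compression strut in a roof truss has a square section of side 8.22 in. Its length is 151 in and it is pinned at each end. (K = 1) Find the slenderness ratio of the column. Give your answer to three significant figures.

λ ≈ 63.6

I = a⁴/12 = 8.22⁴/12 = 380.5 in⁴
A = 67.57 in²;  r_min = √(I/A) = √(380.5/67.57) = 2.373 in
L_e = K·L = 1 × 151 = 151.0 in
λ = L_e / r_min = 151.00 / 2.373 = 63.6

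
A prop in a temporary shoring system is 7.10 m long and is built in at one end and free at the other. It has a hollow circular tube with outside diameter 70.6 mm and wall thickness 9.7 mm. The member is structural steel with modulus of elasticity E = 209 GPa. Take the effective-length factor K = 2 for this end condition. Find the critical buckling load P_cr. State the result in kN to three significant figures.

Inner diameter d_i = 70.6 − 2×9.7 = 51.20 mm
I = π(d_o⁴ − d_i⁴)/64 = π(70.6⁴ − 51.20⁴)/64 = 8.822×10^5 mm⁴
I = 8.822×10^5 mm⁴ = 8.822×10^-7 m⁴
Effective length L_e = K·L = 2 × 7.10 = 14.20 m
P_cr = π²EI / L_e² = π² × 209×10⁹ × 8.822×10^-7 / 14.20² = 9.025×10^3 N

P_cr ≈ 9.02 kN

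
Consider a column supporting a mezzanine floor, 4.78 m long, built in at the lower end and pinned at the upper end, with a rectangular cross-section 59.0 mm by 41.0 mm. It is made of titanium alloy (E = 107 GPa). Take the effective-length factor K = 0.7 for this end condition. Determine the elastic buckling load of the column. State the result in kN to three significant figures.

P_cr ≈ 32.0 kN

Buckling occurs about the weak axis: I_min = h·b³/12 with b = 41.0 mm (the shorter side).
I_min = 59.0×41.0³/12 = 3.389×10^5 mm⁴
I = 3.389×10^5 mm⁴ = 3.389×10^-7 m⁴
Effective length L_e = K·L = 0.7 × 4.78 = 3.346 m
P_cr = π²EI / L_e² = π² × 107×10⁹ × 3.389×10^-7 / 3.346² = 3.196×10^4 N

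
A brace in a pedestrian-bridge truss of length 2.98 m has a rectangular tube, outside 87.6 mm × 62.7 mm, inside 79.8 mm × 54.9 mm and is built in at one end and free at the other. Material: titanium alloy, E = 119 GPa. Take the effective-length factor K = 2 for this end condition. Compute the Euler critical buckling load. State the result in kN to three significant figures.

P_cr ≈ 23.1 kN

Weak-axis I_min = (h_o·b_o³ − h_i·b_i³)/12 with b_o = 62.7, b_i = 54.90 mm (shorter outer/inner sides).
I_min = (87.6×62.7³ − 79.80×54.90³)/12 = 6.990×10^5 mm⁴
I = 6.990×10^5 mm⁴ = 6.990×10^-7 m⁴
Effective length L_e = K·L = 2 × 2.98 = 5.960 m
P_cr = π²EI / L_e² = π² × 119×10⁹ × 6.990×10^-7 / 5.960² = 2.311×10^4 N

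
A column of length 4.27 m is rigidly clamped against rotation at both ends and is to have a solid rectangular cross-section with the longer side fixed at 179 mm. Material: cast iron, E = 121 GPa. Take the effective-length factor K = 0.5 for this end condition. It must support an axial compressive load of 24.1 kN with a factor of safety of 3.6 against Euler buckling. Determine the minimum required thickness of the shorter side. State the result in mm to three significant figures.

Required P_cr = n·P = 3.6 × 24.1 = 86.76 kN
L_e = K·L = 0.5 × 4.27 = 2.135 m
Required I = P_cr·L_e²/(π²E) = 8.676×10^4 × 2.135² / (π² × 1.21×10^11) = 3.312×10^-7 m⁴
I_req = 3.312×10^5 mm⁴
Rectangle, weak axis: I_min = h·b³/12 with h = 179 mm fixed  ⇒  b = (12I/h)^(1/3) = 28.1 mm

b ≈ 28.1 mm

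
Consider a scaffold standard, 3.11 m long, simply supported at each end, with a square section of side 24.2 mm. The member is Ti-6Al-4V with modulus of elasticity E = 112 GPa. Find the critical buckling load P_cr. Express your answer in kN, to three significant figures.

I = a⁴/12 = 24.2⁴/12 = 2.858×10^4 mm⁴
I = 2.858×10^4 mm⁴ = 2.858×10^-8 m⁴
Effective length L_e = K·L = 1 × 3.11 = 3.110 m
P_cr = π²EI / L_e² = π² × 112×10⁹ × 2.858×10^-8 / 3.110² = 3.266×10^3 N

P_cr ≈ 3.27 kN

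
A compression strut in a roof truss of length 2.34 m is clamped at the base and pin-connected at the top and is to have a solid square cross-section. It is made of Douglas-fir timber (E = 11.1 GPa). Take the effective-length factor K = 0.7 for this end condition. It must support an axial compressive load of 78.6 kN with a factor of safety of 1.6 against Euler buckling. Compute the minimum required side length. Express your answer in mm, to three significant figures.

Required P_cr = n·P = 1.6 × 78.6 = 125.8 kN
L_e = K·L = 0.7 × 2.34 = 1.638 m
Required I = P_cr·L_e²/(π²E) = 1.258×10^5 × 1.638² / (π² × 1.11×10^10) = 3.080×10^-6 m⁴
I_req = 3.080×10^6 mm⁴
Solid square: I = a⁴/12  ⇒  a = (12I)^(1/4) = (12×3.080×10^6)^(1/4) = 78.0 mm

a ≈ 78.0 mm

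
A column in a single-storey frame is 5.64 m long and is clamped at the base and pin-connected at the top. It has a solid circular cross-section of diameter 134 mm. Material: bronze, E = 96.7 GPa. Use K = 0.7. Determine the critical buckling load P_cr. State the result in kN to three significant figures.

I = πd⁴/64 = π×134⁴/64 = 1.583×10^7 mm⁴
I = 1.583×10^7 mm⁴ = 1.583×10^-5 m⁴
Effective length L_e = K·L = 0.7 × 5.64 = 3.948 m
P_cr = π²EI / L_e² = π² × 96.7×10⁹ × 1.583×10^-5 / 3.948² = 9.691×10^5 N

P_cr ≈ 969 kN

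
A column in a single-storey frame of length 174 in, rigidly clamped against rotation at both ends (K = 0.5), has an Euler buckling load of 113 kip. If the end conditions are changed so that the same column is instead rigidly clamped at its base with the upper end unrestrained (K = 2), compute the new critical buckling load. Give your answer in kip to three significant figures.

P_cr ≈ 7.06 kip

P_cr ∝ 1/K², so P_cr,new = P_cr,old × (K_old/K_new)² = 113 × (0.5/2)²
= 113 × 0.06250 = 7.06 kip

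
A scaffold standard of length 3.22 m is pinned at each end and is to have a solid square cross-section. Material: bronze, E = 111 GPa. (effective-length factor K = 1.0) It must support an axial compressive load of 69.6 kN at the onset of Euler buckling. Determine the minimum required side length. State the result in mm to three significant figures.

a ≈ 53.0 mm

L_e = K·L = 1 × 3.22 = 3.220 m
Required I = P_cr·L_e²/(π²E) = 6.960×10^4 × 3.220² / (π² × 1.11×10^11) = 6.587×10^-7 m⁴
I_req = 6.587×10^5 mm⁴
Solid square: I = a⁴/12  ⇒  a = (12I)^(1/4) = (12×6.587×10^5)^(1/4) = 53.0 mm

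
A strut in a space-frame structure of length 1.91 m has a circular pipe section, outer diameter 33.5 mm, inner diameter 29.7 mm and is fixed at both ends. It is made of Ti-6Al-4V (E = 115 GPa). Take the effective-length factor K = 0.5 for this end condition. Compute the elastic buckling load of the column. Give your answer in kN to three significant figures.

d_o = 33.5 mm, d_i = 29.7 mm
I = π(d_o⁴ − d_i⁴)/64 = π(33.5⁴ − 29.70⁴)/64 = 2.363×10^4 mm⁴
I = 2.363×10^4 mm⁴ = 2.363×10^-8 m⁴
Effective length L_e = K·L = 0.5 × 1.91 = 0.9550 m
P_cr = π²EI / L_e² = π² × 115×10⁹ × 2.363×10^-8 / 0.9550² = 2.941×10^4 N

P_cr ≈ 29.4 kN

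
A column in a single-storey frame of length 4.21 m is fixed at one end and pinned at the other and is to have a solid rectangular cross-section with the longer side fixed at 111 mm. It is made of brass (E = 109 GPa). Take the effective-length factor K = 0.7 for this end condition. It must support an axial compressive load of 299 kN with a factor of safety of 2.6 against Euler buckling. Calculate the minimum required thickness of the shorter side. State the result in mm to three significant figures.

Required P_cr = n·P = 2.6 × 299 = 777.4 kN
L_e = K·L = 0.7 × 4.21 = 2.947 m
Required I = P_cr·L_e²/(π²E) = 7.774×10^5 × 2.947² / (π² × 1.09×10^11) = 6.276×10^-6 m⁴
I_req = 6.276×10^6 mm⁴
Rectangle, weak axis: I_min = h·b³/12 with h = 111 mm fixed  ⇒  b = (12I/h)^(1/3) = 87.9 mm

b ≈ 87.9 mm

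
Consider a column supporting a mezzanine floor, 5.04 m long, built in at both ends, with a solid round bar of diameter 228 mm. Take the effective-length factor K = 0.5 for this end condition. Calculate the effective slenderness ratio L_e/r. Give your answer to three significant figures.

For a solid circle r = d/4 = 228/4 = 57.00 mm
L_e = K·L = 0.5 × 5.04 m = 2.520 m = 2520.0 mm
λ = L_e / r_min = 2520.0 / 57.00 = 44.2

λ ≈ 44.2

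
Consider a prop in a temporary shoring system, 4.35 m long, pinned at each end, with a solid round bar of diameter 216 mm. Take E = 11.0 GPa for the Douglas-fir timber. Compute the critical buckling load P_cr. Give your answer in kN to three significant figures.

I = πd⁴/64 = π×216⁴/64 = 1.069×10^8 mm⁴
I = 1.069×10^8 mm⁴ = 1.069×10^-4 m⁴
Effective length L_e = K·L = 1 × 4.35 = 4.350 m
P_cr = π²EI / L_e² = π² × 11.0×10⁹ × 1.069×10^-4 / 4.350² = 6.131×10^5 N

P_cr ≈ 613 kN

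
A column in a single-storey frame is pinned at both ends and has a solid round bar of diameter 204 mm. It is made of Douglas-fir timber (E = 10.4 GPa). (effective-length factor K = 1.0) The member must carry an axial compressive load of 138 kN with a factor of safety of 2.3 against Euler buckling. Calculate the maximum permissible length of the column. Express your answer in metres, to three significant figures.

I = πd⁴/64 = π×204⁴/64 = 8.501×10^7 mm⁴
I = 8.501×10^-5 m⁴
Required critical load P_cr = n·P = 2.3 × 138 = 317.4 kN = 3.174×10^5 N
From P_cr = π²EI/(K·L)²:  L = (1/K)·√(π²EI/P_cr) = (1/1)·√(π²×1.04×10^10×8.501×10^-5/3.174×10^5)
L = 5.24 m

L_max ≈ 5.24 m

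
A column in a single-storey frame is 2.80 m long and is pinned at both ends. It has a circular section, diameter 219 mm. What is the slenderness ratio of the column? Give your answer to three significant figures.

I = πd⁴/64 = π×219⁴/64 = 1.129×10^8 mm⁴
A = 3.767×10^4 mm²;  r_min = √(I/A) = √(1.129×10^8/3.767×10^4) = 54.75 mm
L_e = K·L = 1 × 2.80 m = 2.800 m = 2800.0 mm
λ = L_e / r_min = 2800.0 / 54.75 = 51.1

λ ≈ 51.1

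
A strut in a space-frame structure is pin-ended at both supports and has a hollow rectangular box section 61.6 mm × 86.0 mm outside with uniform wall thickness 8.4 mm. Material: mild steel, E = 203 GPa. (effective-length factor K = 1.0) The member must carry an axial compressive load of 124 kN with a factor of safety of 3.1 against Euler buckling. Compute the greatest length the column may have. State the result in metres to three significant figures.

L_max ≈ 2.46 m

Inner dimensions: h_i = 86.0 − 2×8.4 = 69.20 mm, b_i = 61.6 − 2×8.4 = 44.80 mm
Weak-axis I_min = (h_o·b_o³ − h_i·b_i³)/12 with b_o = 61.6, b_i = 44.80 mm (shorter outer/inner sides).
I_min = (86.0×61.6³ − 69.20×44.80³)/12 = 1.157×10^6 mm⁴
I = 1.157×10^-6 m⁴
Required critical load P_cr = n·P = 3.1 × 124 = 384.4 kN = 3.844×10^5 N
From P_cr = π²EI/(K·L)²:  L = (1/K)·√(π²EI/P_cr) = (1/1)·√(π²×2.03×10^11×1.157×10^-6/3.844×10^5)
L = 2.46 m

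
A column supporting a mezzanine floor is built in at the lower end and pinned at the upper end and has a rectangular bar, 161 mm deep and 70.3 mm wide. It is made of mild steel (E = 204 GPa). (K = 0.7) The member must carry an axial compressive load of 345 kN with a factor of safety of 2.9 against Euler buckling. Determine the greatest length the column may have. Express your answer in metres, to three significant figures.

L_max ≈ 4.38 m

Buckling occurs about the weak axis: I_min = h·b³/12 with b = 70.3 mm (the shorter side).
I_min = 161×70.3³/12 = 4.661×10^6 mm⁴
I = 4.661×10^-6 m⁴
Required critical load P_cr = n·P = 2.9 × 345 = 1000 kN = 1.000×10^6 N
From P_cr = π²EI/(K·L)²:  L = (1/K)·√(π²EI/P_cr) = (1/0.7)·√(π²×2.04×10^11×4.661×10^-6/1.000×10^6)
L = 4.38 m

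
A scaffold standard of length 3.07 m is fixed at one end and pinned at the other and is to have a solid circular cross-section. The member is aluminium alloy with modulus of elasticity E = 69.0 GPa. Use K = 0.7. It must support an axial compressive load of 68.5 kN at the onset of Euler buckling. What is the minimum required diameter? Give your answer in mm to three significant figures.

d ≈ 55.5 mm

L_e = K·L = 0.7 × 3.07 = 2.149 m
Required I = P_cr·L_e²/(π²E) = 6.850×10^4 × 2.149² / (π² × 6.90×10^10) = 4.645×10^-7 m⁴
I_req = 4.645×10^5 mm⁴
Solid circle: I = πd⁴/64  ⇒  d = (64I/π)^(1/4) = (64×4.645×10^5/π)^(1/4) = 55.5 mm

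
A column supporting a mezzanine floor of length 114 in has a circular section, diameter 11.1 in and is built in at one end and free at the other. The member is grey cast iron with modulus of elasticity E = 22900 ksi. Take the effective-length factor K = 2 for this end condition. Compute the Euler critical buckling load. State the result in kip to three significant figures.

P_cr ≈ 3240 kip

I = πd⁴/64 = π×11.1⁴/64 = 745.2 in⁴
Effective length L_e = K·L = 2 × 114 = 228.0 in
P_cr = π²EI / L_e² = π² × 22900×10³ × 745.2 / 228.0² = 3.240×10^6 lb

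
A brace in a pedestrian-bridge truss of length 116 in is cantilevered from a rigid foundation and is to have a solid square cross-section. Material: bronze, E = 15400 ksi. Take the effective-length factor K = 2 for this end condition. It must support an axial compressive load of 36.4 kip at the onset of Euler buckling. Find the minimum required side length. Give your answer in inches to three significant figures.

L_e = K·L = 2 × 116 = 232.0 in
Required I = P_cr·L_e²/(π²E) = 3.640×10^4 × 232.0² / (π² × 1.54×10^7) = 12.89 in⁴
Solid square: I = a⁴/12  ⇒  a = (12I)^(1/4) = (12×12.89)^(1/4) = 3.53 in

a ≈ 3.53 in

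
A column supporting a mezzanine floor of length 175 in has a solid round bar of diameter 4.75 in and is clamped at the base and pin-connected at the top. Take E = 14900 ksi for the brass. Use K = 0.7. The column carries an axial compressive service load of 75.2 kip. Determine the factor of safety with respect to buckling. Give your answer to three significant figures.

n ≈ 3.26

I = πd⁴/64 = π×4.75⁴/64 = 24.99 in⁴
Effective length L_e = K·L = 0.7 × 175 = 122.5 in
P_cr = π²EI / L_e² = π² × 14900×10³ × 24.99 / 122.5² = 2.449×10^5 lb
Factor of safety n = P_cr / P = 244.88 / 75.2 = 3.26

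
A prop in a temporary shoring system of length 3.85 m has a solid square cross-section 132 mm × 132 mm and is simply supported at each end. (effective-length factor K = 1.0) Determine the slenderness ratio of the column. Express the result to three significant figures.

For a square r = a/√12 = 132/√12 = 38.11 mm
L_e = K·L = 1 × 3.85 m = 3.850 m = 3850.0 mm
λ = L_e / r_min = 3850.0 / 38.11 = 101

λ ≈ 101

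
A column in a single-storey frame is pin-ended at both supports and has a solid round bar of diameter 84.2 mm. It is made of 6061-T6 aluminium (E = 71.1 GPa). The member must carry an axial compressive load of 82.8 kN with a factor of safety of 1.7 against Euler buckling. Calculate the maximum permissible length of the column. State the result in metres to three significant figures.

I = πd⁴/64 = π×84.2⁴/64 = 2.467×10^6 mm⁴
I = 2.467×10^-6 m⁴
Required critical load P_cr = n·P = 1.7 × 82.8 = 140.8 kN = 1.408×10^5 N
From P_cr = π²EI/(K·L)²:  L = (1/K)·√(π²EI/P_cr) = (1/1)·√(π²×7.11×10^10×2.467×10^-6/1.408×10^5)
L = 3.51 m

L_max ≈ 3.51 m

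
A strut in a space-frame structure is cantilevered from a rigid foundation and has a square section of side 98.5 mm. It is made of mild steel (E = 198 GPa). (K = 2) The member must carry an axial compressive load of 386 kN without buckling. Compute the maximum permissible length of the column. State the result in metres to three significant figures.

I = a⁴/12 = 98.5⁴/12 = 7.844×10^6 mm⁴
I = 7.844×10^-6 m⁴
At the buckling limit P_cr = P = 3.860×10^5 N
From P_cr = π²EI/(K·L)²:  L = (1/K)·√(π²EI/P_cr) = (1/2)·√(π²×1.98×10^11×7.844×10^-6/3.860×10^5)
L = 3.15 m

L_max ≈ 3.15 m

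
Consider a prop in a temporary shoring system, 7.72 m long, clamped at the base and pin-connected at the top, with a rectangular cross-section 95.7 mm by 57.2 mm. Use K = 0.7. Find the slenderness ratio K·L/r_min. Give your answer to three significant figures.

For a rectangle r_min = b/√12 = 57.2/√12 = 16.51 mm
L_e = K·L = 0.7 × 7.72 m = 5.404 m = 5404.0 mm
λ = L_e / r_min = 5404.0 / 16.51 = 327

λ ≈ 327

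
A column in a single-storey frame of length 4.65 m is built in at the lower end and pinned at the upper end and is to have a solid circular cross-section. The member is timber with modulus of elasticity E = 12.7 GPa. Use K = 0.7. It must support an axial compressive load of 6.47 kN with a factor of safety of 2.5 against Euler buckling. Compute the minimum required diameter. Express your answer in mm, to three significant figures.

Required P_cr = n·P = 2.5 × 6.47 = 16.18 kN
L_e = K·L = 0.7 × 4.65 = 3.255 m
Required I = P_cr·L_e²/(π²E) = 1.617×10^4 × 3.255² / (π² × 1.27×10^10) = 1.367×10^-6 m⁴
I_req = 1.367×10^6 mm⁴
Solid circle: I = πd⁴/64  ⇒  d = (64I/π)^(1/4) = (64×1.367×10^6/π)^(1/4) = 72.6 mm

d ≈ 72.6 mm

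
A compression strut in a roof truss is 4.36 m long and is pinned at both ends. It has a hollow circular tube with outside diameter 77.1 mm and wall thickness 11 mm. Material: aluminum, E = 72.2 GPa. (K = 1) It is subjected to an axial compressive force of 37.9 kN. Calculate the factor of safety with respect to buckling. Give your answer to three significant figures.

n ≈ 1.27

Inner diameter d_i = 77.1 − 2×11 = 55.10 mm
I = π(d_o⁴ − d_i⁴)/64 = π(77.1⁴ − 55.10⁴)/64 = 1.282×10^6 mm⁴
I = 1.282×10^6 mm⁴ = 1.282×10^-6 m⁴
Effective length L_e = K·L = 1 × 4.36 = 4.360 m
P_cr = π²EI / L_e² = π² × 72.2×10⁹ × 1.282×10^-6 / 4.360² = 4.806×10^4 N
Factor of safety n = P_cr / P = 48.060 / 37.9 = 1.27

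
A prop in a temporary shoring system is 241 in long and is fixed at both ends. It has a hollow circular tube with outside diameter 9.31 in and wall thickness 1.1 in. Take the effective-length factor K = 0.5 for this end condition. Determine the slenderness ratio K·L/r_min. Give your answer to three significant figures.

Inner diameter d_i = 9.31 − 2×1.1 = 7.110 in
I = π(d_o⁴ − d_i⁴)/64 = π(9.31⁴ − 7.110⁴)/64 = 243.3 in⁴
A = 28.37 in²;  r_min = √(I/A) = √(243.3/28.37) = 2.929 in
L_e = K·L = 0.5 × 241 = 120.5 in
λ = L_e / r_min = 120.50 / 2.929 = 41.1

λ ≈ 41.1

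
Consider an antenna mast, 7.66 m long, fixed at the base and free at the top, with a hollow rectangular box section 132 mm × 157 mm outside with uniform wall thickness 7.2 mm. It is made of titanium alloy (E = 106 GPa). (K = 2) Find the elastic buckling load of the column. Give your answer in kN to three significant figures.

Inner dimensions: h_i = 157 − 2×7.2 = 142.6 mm, b_i = 132 − 2×7.2 = 117.6 mm
Weak-axis I_min = (h_o·b_o³ − h_i·b_i³)/12 with b_o = 132, b_i = 117.6 mm (shorter outer/inner sides).
I_min = (157×132³ − 142.6×117.6³)/12 = 1.076×10^7 mm⁴
I = 1.076×10^7 mm⁴ = 1.076×10^-5 m⁴
Effective length L_e = K·L = 2 × 7.66 = 15.32 m
P_cr = π²EI / L_e² = π² × 106×10⁹ × 1.076×10^-5 / 15.32² = 4.798×10^4 N

P_cr ≈ 48.0 kN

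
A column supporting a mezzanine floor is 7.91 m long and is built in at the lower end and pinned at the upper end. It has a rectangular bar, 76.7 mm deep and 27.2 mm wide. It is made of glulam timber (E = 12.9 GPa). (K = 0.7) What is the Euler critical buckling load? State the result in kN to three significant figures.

P_cr ≈ 0.534 kN

Buckling occurs about the weak axis: I_min = h·b³/12 with b = 27.2 mm (the shorter side).
I_min = 76.7×27.2³/12 = 1.286×10^5 mm⁴
I = 1.286×10^5 mm⁴ = 1.286×10^-7 m⁴
Effective length L_e = K·L = 0.7 × 7.91 = 5.537 m
P_cr = π²EI / L_e² = π² × 12.9×10⁹ × 1.286×10^-7 / 5.537² = 534.1 N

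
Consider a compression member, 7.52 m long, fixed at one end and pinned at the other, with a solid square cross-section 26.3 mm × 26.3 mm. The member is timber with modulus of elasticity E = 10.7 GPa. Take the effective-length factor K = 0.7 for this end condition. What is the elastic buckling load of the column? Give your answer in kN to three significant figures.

P_cr ≈ 0.152 kN

I = a⁴/12 = 26.3⁴/12 = 3.987×10^4 mm⁴
I = 3.987×10^4 mm⁴ = 3.987×10^-8 m⁴
Effective length L_e = K·L = 0.7 × 7.52 = 5.264 m
P_cr = π²EI / L_e² = π² × 10.7×10⁹ × 3.987×10^-8 / 5.264² = 151.9 N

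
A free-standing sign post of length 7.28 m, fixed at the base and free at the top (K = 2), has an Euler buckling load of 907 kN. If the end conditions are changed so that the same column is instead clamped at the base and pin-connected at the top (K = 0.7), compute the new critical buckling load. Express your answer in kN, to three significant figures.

P_cr ∝ 1/K², so P_cr,new = P_cr,old × (K_old/K_new)² = 907 × (2/0.7)²
= 907 × 8.163 = 7400 kN

P_cr ≈ 7400 kN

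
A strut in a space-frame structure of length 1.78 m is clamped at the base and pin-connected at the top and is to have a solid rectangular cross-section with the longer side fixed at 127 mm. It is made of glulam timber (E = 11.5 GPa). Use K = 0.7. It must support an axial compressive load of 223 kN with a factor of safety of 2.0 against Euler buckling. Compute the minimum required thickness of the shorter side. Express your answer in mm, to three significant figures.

b ≈ 83.2 mm

Required P_cr = n·P = 2.0 × 223 = 446.0 kN
L_e = K·L = 0.7 × 1.78 = 1.246 m
Required I = P_cr·L_e²/(π²E) = 4.460×10^5 × 1.246² / (π² × 1.15×10^10) = 6.101×10^-6 m⁴
I_req = 6.101×10^6 mm⁴
Rectangle, weak axis: I_min = h·b³/12 with h = 127 mm fixed  ⇒  b = (12I/h)^(1/3) = 83.2 mm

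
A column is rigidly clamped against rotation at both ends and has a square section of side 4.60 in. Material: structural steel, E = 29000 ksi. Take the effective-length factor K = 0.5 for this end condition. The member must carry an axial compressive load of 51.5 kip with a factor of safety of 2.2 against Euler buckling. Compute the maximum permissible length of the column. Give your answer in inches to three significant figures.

L_max ≈ 614 in

I = a⁴/12 = 4.60⁴/12 = 37.31 in⁴
Required critical load P_cr = n·P = 2.2 × 51.5 = 113.3 kip = 1.133×10^5 lb
From P_cr = π²EI/(K·L)²:  L = (1/K)·√(π²EI/P_cr) = (1/0.5)·√(π²×2.90×10^7×37.31/1.133×10^5)
L = 614 in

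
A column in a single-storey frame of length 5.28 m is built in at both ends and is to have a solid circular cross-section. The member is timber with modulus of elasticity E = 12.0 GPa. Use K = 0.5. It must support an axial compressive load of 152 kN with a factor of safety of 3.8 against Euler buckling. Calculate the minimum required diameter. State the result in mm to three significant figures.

Required P_cr = n·P = 3.8 × 152 = 577.6 kN
L_e = K·L = 0.5 × 5.28 = 2.640 m
Required I = P_cr·L_e²/(π²E) = 5.776×10^5 × 2.640² / (π² × 1.20×10^10) = 3.399×10^-5 m⁴
I_req = 3.399×10^7 mm⁴
Solid circle: I = πd⁴/64  ⇒  d = (64I/π)^(1/4) = (64×3.399×10^7/π)^(1/4) = 162 mm

d ≈ 162 mm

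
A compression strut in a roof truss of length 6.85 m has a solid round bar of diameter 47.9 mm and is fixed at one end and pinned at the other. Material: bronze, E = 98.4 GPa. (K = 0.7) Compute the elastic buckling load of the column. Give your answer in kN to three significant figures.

I = πd⁴/64 = π×47.9⁴/64 = 2.584×10^5 mm⁴
I = 2.584×10^5 mm⁴ = 2.584×10^-7 m⁴
Effective length L_e = K·L = 0.7 × 6.85 = 4.795 m
P_cr = π²EI / L_e² = π² × 98.4×10⁹ × 2.584×10^-7 / 4.795² = 1.092×10^4 N

P_cr ≈ 10.9 kN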